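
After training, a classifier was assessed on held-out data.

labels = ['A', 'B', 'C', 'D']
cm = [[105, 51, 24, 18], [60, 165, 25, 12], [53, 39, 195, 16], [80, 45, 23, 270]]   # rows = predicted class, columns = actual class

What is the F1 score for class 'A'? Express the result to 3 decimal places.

F1 score = 2·TP/(2·TP+FP+FN).
A: TP=105, FP=51+24+18=93, FN=60+53+80=193 → 210/496 = 0.4234

0.423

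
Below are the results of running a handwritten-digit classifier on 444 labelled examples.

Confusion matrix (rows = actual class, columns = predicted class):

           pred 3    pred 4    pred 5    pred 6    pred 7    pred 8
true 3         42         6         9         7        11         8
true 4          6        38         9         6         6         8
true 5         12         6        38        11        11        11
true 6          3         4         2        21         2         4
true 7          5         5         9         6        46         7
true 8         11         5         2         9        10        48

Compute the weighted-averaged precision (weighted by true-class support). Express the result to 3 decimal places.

Per-class precision (TP/(TP+FP)):
  3: TP=42, FP=6+12+3+5+11=37 → 42/79 = 0.5316
  4: TP=38, FP=6+6+4+5+5=26 → 38/64 = 0.5938
  5: TP=38, FP=9+9+2+9+2=31 → 38/69 = 0.5507
  6: TP=21, FP=7+6+11+6+9=39 → 21/60 = 0.3500
  7: TP=46, FP=11+6+11+2+10=40 → 46/86 = 0.5349
  8: TP=48, FP=8+8+11+4+7=38 → 48/86 = 0.5581
Weighted-precision = Σ (supportᵢ/N)·precisionᵢ with N=444: (83/444)·0.5316 + (73/444)·0.5938 + (89/444)·0.5507 + (36/444)·0.3500 + (78/444)·0.5349 + (85/444)·0.5581 = 0.537

0.537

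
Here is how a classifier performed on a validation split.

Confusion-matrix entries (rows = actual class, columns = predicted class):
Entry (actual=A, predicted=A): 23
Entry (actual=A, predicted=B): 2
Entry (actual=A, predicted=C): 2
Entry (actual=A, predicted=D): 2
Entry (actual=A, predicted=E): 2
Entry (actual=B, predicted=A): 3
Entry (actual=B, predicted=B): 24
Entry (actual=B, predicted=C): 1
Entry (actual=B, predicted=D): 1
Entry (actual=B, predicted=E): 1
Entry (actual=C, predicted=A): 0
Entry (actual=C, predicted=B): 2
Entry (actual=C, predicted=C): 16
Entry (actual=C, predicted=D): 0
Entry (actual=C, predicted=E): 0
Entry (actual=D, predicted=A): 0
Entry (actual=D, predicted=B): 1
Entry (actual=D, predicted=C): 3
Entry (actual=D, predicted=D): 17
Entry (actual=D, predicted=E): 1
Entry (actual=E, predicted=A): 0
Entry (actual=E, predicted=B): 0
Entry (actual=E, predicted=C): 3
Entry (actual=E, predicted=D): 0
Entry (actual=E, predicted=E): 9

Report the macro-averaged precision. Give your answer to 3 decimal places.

Per-class precision (TP/(TP+FP)):
  A: TP=23, FP=3+0+0+0=3 → 23/26 = 0.8846
  B: TP=24, FP=2+2+1+0=5 → 24/29 = 0.8276
  C: TP=16, FP=2+1+3+3=9 → 16/25 = 0.6400
  D: TP=17, FP=2+1+0+0=3 → 17/20 = 0.8500
  E: TP=9, FP=2+1+0+1=4 → 9/13 = 0.6923
Macro-precision = mean = (0.8846 + 0.8276 + 0.6400 + 0.8500 + 0.6923) / 5 = 0.779

0.779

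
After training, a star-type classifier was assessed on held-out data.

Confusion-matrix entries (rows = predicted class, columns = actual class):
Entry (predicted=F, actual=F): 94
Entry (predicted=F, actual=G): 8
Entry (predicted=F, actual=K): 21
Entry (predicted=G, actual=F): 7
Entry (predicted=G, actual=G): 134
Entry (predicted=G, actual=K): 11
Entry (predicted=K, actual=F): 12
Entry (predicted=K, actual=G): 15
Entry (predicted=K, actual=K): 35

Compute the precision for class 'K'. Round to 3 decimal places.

Treat 'K' as positive and all other classes as negative.
precision = TP/(TP+FP).
K: TP=35, FP=12+15=27 → 35/62 = 0.5645

0.565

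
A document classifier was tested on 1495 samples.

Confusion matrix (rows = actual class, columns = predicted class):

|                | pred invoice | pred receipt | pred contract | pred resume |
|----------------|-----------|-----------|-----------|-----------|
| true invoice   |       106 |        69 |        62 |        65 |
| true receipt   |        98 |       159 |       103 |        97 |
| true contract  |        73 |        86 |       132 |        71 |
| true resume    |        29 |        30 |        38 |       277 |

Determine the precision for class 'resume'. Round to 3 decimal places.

Treat 'resume' as positive and all other classes as negative.
precision = TP/(TP+FP).
resume: TP=277, FP=65+97+71=233 → 277/510 = 0.5431

0.543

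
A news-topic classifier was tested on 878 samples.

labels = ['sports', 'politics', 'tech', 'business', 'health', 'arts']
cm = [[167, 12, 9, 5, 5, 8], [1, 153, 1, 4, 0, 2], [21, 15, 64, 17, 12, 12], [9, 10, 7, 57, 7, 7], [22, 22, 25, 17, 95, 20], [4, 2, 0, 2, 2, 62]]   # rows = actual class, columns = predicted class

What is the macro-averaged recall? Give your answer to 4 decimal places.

Per-class recall (TP/(TP+FN)):
  sports: TP=167, FN=12+9+5+5+8=39 → 167/206 = 0.81068
  politics: TP=153, FN=1+1+4+0+2=8 → 153/161 = 0.95031
  tech: TP=64, FN=21+15+17+12+12=77 → 64/141 = 0.45390
  business: TP=57, FN=9+10+7+7+7=40 → 57/97 = 0.58763
  health: TP=95, FN=22+22+25+17+20=106 → 95/201 = 0.47264
  arts: TP=62, FN=4+2+0+2+2=10 → 62/72 = 0.86111
Macro-recall = mean = (0.81068 + 0.95031 + 0.45390 + 0.58763 + 0.47264 + 0.86111) / 6 = 0.6894

0.6894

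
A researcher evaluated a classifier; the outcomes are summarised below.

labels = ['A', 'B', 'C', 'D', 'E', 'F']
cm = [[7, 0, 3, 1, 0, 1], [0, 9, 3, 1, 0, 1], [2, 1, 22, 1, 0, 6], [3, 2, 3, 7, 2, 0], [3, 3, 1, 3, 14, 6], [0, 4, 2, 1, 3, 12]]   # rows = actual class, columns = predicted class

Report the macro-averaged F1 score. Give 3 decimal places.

0.542

Per-class F1 score (2·TP/(2·TP+FP+FN)):
  A: TP=7, FP=0+2+3+3+0=8, FN=0+3+1+0+1=5 → 14/27 = 0.5185
  B: TP=9, FP=0+1+2+3+4=10, FN=0+3+1+0+1=5 → 18/33 = 0.5455
  C: TP=22, FP=3+3+3+1+2=12, FN=2+1+1+0+6=10 → 44/66 = 0.6667
  D: TP=7, FP=1+1+1+3+1=7, FN=3+2+3+2+0=10 → 14/31 = 0.4516
  E: TP=14, FP=0+0+0+2+3=5, FN=3+3+1+3+6=16 → 28/49 = 0.5714
  F: TP=12, FP=1+1+6+0+6=14, FN=0+4+2+1+3=10 → 24/48 = 0.5000
Macro-F1 score = mean = (0.5185 + 0.5455 + 0.6667 + 0.4516 + 0.5714 + 0.5000) / 6 = 0.542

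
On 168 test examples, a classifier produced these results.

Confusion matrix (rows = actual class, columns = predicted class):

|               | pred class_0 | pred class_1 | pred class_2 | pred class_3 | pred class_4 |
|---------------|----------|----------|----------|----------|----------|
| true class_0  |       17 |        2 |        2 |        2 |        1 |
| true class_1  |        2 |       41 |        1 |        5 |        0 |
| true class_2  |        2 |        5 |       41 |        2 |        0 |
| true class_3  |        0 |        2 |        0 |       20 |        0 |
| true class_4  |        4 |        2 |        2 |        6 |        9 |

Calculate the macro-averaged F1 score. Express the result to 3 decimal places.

0.721

Per-class F1 score (2·TP/(2·TP+FP+FN)):
  class_0: TP=17, FP=2+2+0+4=8, FN=2+2+2+1=7 → 34/49 = 0.6939
  class_1: TP=41, FP=2+5+2+2=11, FN=2+1+5+0=8 → 82/101 = 0.8119
  class_2: TP=41, FP=2+1+0+2=5, FN=2+5+2+0=9 → 82/96 = 0.8542
  class_3: TP=20, FP=2+5+2+6=15, FN=0+2+0+0=2 → 40/57 = 0.7018
  class_4: TP=9, FP=1+0+0+0=1, FN=4+2+2+6=14 → 18/33 = 0.5455
Macro-F1 score = mean = (0.6939 + 0.8119 + 0.8542 + 0.7018 + 0.5455) / 5 = 0.721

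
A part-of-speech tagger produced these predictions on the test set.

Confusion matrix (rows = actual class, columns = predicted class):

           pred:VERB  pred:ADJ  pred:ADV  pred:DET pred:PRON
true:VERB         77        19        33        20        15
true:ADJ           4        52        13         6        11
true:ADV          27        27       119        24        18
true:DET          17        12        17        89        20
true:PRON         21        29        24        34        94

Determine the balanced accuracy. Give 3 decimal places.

0.533

Balanced accuracy = mean of per-class recall.
  VERB: recall = 77/164 = 0.4695
  ADJ: recall = 52/86 = 0.6047
  ADV: recall = 119/215 = 0.5535
  DET: recall = 89/155 = 0.5742
  PRON: recall = 94/202 = 0.4653
Mean = (0.4695 + 0.6047 + 0.5535 + 0.5742 + 0.4653) / 5 = 0.533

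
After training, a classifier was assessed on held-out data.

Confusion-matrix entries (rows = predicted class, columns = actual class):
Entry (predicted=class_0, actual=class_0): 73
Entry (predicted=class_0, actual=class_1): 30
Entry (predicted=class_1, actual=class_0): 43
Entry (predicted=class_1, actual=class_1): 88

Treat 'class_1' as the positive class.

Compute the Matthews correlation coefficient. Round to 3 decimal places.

0.378

MCC = (TP·TN − FP·FN) / √((TP+FP)(TP+FN)(TN+FP)(TN+FN))
Numerator = 88·73 − 43·30 = 5134
Denominator = √(131·118·116·103) = √184692184 = 13590.1503
MCC = 5134 / 13590.1503 = 0.378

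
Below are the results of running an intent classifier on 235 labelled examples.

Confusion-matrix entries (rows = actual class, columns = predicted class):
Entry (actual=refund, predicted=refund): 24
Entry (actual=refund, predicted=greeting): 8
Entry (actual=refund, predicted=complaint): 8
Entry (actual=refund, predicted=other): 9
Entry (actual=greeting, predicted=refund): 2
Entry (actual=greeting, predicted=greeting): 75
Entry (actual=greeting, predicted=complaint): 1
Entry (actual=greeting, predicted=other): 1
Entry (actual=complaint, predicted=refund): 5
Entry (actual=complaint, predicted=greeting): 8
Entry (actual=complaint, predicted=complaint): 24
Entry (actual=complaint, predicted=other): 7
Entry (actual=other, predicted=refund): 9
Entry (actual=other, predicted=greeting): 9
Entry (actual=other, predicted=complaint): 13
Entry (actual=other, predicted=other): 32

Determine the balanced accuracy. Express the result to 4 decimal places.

Balanced accuracy = mean of per-class recall.
  refund: recall = 24/49 = 0.48980
  greeting: recall = 75/79 = 0.94937
  complaint: recall = 24/44 = 0.54545
  other: recall = 32/63 = 0.50794
Mean = (0.48980 + 0.94937 + 0.54545 + 0.50794) / 4 = 0.6231

0.6231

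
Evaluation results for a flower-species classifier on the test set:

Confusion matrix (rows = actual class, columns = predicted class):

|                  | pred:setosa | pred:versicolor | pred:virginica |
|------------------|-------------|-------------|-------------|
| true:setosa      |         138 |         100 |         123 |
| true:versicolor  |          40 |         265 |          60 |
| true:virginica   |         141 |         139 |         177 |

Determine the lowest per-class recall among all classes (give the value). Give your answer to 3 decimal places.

0.382

Per-class recall (TP/(TP+FN)):
  setosa: TP=138, FN=100+123=223 → 138/361 = 0.3823
  versicolor: TP=265, FN=40+60=100 → 265/365 = 0.7260
  virginica: TP=177, FN=141+139=280 → 177/457 = 0.3873
Lowest is class 'setosa' with recall = 0.382.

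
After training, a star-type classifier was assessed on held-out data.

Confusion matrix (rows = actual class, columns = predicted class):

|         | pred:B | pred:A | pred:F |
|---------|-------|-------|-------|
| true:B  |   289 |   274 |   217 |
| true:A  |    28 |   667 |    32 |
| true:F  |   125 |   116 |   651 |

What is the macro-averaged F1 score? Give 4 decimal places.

0.6491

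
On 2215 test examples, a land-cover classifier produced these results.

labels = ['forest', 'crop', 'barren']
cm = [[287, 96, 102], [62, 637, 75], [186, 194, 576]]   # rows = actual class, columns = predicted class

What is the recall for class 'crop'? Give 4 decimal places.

recall = TP/(TP+FN).
crop: TP=637, FN=62+75=137 → 637/774 = 0.82300

0.8230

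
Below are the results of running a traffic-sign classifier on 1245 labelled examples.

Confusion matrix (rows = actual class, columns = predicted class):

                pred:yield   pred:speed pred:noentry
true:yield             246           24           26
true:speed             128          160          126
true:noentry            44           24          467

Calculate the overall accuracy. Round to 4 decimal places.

Accuracy = trace / total = (246+160+467=873) / 1245 = 873/1245 = 0.7012

0.7012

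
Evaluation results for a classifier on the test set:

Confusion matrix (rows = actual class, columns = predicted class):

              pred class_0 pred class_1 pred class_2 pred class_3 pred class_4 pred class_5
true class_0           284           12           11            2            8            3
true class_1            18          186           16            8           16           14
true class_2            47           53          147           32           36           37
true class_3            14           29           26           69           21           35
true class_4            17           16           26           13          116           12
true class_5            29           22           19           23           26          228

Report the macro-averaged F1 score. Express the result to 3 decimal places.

Per-class F1 score (2·TP/(2·TP+FP+FN)):
  class_0: TP=284, FP=18+47+14+17+29=125, FN=12+11+2+8+3=36 → 568/729 = 0.7791
  class_1: TP=186, FP=12+53+29+16+22=132, FN=18+16+8+16+14=72 → 372/576 = 0.6458
  class_2: TP=147, FP=11+16+26+26+19=98, FN=47+53+32+36+37=205 → 294/597 = 0.4925
  class_3: TP=69, FP=2+8+32+13+23=78, FN=14+29+26+21+35=125 → 138/341 = 0.4047
  class_4: TP=116, FP=8+16+36+21+26=107, FN=17+16+26+13+12=84 → 232/423 = 0.5485
  class_5: TP=228, FP=3+14+37+35+12=101, FN=29+22+19+23+26=119 → 456/676 = 0.6746
Macro-F1 score = mean = (0.7791 + 0.6458 + 0.4925 + 0.4047 + 0.5485 + 0.6746) / 6 = 0.591

0.591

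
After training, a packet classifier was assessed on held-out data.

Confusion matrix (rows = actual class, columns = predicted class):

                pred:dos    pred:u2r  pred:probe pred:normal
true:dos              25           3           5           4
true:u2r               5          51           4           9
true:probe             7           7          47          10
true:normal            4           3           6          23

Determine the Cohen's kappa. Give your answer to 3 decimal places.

0.572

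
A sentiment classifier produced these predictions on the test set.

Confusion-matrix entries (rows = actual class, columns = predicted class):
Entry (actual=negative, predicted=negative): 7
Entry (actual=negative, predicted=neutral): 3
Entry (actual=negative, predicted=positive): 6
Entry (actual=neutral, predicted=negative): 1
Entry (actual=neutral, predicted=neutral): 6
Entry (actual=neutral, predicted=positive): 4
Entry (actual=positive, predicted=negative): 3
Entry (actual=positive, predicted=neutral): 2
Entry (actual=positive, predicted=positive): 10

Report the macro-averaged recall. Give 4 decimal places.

Per-class recall (TP/(TP+FN)):
  negative: TP=7, FN=3+6=9 → 7/16 = 0.43750
  neutral: TP=6, FN=1+4=5 → 6/11 = 0.54545
  positive: TP=10, FN=3+2=5 → 10/15 = 0.66667
Macro-recall = mean = (0.43750 + 0.54545 + 0.66667) / 3 = 0.5499

0.5499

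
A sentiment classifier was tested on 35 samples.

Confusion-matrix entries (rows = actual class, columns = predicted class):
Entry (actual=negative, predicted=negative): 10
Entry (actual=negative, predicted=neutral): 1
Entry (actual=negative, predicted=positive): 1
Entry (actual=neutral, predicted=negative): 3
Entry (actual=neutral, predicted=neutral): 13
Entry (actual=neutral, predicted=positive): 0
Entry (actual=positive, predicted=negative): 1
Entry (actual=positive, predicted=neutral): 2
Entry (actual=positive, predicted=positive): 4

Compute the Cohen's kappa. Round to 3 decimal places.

0.634

Observed agreement pₒ = trace/N = 27/35 = 0.7714
Expected agreement pₑ = Σ (rowᵢ·colᵢ)/N² = (12·14 + 16·16 + 7·5)/35² = 0.3747
κ = (pₒ − pₑ)/(1 − pₑ) = (0.7714 − 0.3747)/(1 − 0.3747) = 0.634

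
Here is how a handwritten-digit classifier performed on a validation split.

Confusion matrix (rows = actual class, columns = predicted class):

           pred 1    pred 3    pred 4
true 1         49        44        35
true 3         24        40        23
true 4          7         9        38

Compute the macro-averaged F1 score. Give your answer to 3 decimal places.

0.474

Per-class F1 score (2·TP/(2·TP+FP+FN)):
  1: TP=49, FP=24+7=31, FN=44+35=79 → 98/208 = 0.4712
  3: TP=40, FP=44+9=53, FN=24+23=47 → 80/180 = 0.4444
  4: TP=38, FP=35+23=58, FN=7+9=16 → 76/150 = 0.5067
Macro-F1 score = mean = (0.4712 + 0.4444 + 0.5067) / 3 = 0.474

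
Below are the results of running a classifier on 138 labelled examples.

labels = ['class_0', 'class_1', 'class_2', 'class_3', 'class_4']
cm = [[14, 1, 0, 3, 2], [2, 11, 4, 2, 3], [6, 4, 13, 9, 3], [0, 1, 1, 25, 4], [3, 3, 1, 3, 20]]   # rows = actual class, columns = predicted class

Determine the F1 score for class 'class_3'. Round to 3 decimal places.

One-vs-rest for 'class_3': TP = diagonal; FP = other classes predicted 'class_3'; FN = 'class_3' predicted as other.
F1 score = 2·TP/(2·TP+FP+FN).
class_3: TP=25, FP=3+2+9+3=17, FN=0+1+1+4=6 → 50/73 = 0.6849

0.685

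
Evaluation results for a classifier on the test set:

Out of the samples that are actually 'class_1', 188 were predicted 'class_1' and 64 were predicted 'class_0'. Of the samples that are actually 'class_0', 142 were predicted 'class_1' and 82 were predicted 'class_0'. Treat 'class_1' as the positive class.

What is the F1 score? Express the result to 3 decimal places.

0.646

Precision = TP/(TP+FP) = 188/330 = 0.5697
Recall = TP/(TP+FN) = 188/252 = 0.7460
F1 = 2·TP/(2·TP+FP+FN) = 376/582 = 0.646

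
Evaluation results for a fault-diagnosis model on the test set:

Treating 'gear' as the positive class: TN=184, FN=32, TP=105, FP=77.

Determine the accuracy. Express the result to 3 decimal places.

0.726

Accuracy = (TP+TN)/N = (105+184)/398 = 0.726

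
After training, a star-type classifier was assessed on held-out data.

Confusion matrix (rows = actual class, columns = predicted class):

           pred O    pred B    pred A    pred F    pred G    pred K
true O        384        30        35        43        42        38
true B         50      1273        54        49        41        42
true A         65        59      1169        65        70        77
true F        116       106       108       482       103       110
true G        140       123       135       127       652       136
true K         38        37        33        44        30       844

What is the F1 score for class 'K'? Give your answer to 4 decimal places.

Treat 'K' as positive and all other classes as negative.
F1 score = 2·TP/(2·TP+FP+FN).
K: TP=844, FP=38+42+77+110+136=403, FN=38+37+33+44+30=182 → 1688/2273 = 0.74263

0.7426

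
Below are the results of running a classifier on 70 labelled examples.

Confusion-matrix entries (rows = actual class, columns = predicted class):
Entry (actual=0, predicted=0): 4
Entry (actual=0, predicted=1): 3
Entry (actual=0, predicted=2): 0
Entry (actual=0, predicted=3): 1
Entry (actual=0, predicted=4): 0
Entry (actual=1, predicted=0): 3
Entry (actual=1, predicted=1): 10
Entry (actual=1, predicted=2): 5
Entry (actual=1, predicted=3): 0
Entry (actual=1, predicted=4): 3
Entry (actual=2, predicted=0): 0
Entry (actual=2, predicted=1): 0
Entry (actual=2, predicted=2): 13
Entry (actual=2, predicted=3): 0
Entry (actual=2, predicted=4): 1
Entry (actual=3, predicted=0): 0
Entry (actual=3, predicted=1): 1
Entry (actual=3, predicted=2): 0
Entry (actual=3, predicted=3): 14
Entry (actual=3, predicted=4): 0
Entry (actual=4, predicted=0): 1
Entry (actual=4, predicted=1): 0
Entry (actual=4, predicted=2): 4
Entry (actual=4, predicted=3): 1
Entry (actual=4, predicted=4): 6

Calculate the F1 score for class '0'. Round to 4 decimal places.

0.5000

Take TP from the diagonal, FP from the rest of the '0' prediction marginal, FN from the rest of the '0' actual marginal.
F1 score = 2·TP/(2·TP+FP+FN).
0: TP=4, FP=3+0+0+1=4, FN=3+0+1+0=4 → 8/16 = 0.50000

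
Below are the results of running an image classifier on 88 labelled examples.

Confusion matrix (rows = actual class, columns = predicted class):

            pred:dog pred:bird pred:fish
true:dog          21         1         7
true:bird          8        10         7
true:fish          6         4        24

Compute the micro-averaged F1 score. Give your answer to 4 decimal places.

0.6250

Micro-averaging pools counts across classes: ΣTP=55, ΣFP=33, ΣFN=33.
Micro-F1 score = 2·TP/(2·TP+FP+FN) on pooled counts = 0.6250 (equals overall accuracy in single-label multiclass).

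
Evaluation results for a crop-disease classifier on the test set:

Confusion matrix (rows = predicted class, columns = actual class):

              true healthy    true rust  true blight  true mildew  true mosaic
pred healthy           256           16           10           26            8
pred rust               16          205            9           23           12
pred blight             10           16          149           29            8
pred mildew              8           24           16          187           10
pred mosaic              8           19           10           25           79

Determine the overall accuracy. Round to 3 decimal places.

0.743

Accuracy = trace / total = (256+205+149+187+79=876) / 1179 = 876/1179 = 0.743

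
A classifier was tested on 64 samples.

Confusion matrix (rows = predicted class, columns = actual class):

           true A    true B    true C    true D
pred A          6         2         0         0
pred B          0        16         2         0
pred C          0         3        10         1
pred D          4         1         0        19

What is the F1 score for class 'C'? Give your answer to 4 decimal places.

Treat 'C' as positive and all other classes as negative.
F1 score = 2·TP/(2·TP+FP+FN).
C: TP=10, FP=0+3+1=4, FN=0+2+0=2 → 20/26 = 0.76923

0.7692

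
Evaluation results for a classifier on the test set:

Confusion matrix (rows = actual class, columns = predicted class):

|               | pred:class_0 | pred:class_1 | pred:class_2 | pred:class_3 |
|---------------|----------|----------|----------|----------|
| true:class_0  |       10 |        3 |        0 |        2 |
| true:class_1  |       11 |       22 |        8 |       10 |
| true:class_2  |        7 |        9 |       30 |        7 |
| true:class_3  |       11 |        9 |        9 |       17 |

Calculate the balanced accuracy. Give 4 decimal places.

Balanced accuracy = mean of per-class recall.
  class_0: recall = 10/15 = 0.66667
  class_1: recall = 22/51 = 0.43137
  class_2: recall = 30/53 = 0.56604
  class_3: recall = 17/46 = 0.36957
Mean = (0.66667 + 0.43137 + 0.56604 + 0.36957) / 4 = 0.5084

0.5084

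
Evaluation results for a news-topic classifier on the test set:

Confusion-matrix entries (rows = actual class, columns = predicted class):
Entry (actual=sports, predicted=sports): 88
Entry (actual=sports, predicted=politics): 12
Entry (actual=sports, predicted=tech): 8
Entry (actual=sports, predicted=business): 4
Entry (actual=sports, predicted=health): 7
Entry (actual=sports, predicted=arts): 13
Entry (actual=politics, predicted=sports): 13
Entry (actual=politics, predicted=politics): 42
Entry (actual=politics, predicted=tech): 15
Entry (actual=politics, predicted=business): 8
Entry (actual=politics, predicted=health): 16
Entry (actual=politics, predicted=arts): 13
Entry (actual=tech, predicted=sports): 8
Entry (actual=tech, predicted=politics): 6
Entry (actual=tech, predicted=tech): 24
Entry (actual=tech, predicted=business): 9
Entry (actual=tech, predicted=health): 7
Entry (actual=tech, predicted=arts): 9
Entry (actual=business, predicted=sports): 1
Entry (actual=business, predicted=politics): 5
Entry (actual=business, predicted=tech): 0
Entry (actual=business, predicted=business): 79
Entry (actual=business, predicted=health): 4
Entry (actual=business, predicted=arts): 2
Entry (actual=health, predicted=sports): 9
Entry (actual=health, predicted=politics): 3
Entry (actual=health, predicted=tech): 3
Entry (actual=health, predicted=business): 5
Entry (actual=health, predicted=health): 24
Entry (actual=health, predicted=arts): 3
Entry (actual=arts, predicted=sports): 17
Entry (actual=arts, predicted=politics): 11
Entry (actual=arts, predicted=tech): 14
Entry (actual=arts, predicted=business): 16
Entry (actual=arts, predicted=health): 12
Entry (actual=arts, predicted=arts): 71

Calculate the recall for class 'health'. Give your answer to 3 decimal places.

Treat 'health' as positive and all other classes as negative.
recall = TP/(TP+FN).
health: TP=24, FN=9+3+3+5+3=23 → 24/47 = 0.5106

0.511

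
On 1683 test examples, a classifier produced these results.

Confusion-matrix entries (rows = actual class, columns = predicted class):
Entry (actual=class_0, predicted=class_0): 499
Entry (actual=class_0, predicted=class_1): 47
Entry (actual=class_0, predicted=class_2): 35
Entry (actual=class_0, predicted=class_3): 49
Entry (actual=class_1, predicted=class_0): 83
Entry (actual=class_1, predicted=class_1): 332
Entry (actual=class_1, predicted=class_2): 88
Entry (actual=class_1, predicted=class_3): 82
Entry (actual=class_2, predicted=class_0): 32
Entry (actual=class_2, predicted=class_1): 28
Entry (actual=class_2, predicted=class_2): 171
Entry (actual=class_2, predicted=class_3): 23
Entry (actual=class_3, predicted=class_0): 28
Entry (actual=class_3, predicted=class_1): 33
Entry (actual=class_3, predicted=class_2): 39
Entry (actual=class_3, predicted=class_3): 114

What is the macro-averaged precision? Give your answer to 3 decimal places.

Per-class precision (TP/(TP+FP)):
  class_0: TP=499, FP=83+32+28=143 → 499/642 = 0.7773
  class_1: TP=332, FP=47+28+33=108 → 332/440 = 0.7545
  class_2: TP=171, FP=35+88+39=162 → 171/333 = 0.5135
  class_3: TP=114, FP=49+82+23=154 → 114/268 = 0.4254
Macro-precision = mean = (0.7773 + 0.7545 + 0.5135 + 0.4254) / 4 = 0.618

0.618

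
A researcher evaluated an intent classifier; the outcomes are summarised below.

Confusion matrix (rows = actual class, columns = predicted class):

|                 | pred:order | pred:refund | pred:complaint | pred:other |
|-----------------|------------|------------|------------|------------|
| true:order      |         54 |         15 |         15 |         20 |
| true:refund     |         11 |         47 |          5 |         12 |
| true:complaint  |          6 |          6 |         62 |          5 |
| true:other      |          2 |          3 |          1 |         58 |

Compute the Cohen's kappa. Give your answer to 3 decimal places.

Observed agreement pₒ = trace/N = 221/322 = 0.6863
Expected agreement pₑ = Σ (rowᵢ·colᵢ)/N² = (104·73 + 75·71 + 79·83 + 64·95)/322² = 0.2465
κ = (pₒ − pₑ)/(1 − pₑ) = (0.6863 − 0.2465)/(1 − 0.2465) = 0.584

0.584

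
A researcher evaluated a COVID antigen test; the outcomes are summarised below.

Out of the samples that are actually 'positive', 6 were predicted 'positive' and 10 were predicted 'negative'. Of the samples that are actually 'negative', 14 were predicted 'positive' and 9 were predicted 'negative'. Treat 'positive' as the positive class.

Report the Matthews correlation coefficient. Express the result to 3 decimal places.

-0.230

MCC = (TP·TN − FP·FN) / √((TP+FP)(TP+FN)(TN+FP)(TN+FN))
Numerator = 6·9 − 14·10 = -86
Denominator = √(20·16·23·19) = √139840 = 373.9519
MCC = -86 / 373.9519 = -0.230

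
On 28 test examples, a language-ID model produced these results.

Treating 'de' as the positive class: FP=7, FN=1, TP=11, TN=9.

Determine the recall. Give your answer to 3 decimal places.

0.917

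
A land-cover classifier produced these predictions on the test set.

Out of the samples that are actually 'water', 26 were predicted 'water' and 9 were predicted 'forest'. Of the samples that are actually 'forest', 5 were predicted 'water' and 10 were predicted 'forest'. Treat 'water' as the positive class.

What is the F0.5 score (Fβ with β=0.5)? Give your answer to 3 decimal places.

Fβ = (1+β²)·TP / ((1+β²)·TP + β²·FN + FP), with β²=1/4
= 1.25·26 / (1.25·26 + 0.25·9 + 5) = 0.818

0.818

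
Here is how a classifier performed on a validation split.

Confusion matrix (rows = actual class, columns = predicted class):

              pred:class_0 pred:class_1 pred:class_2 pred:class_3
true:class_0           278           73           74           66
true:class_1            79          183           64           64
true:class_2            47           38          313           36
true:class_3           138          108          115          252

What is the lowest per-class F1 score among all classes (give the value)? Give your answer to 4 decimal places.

0.4621

Per-class F1 score (2·TP/(2·TP+FP+FN)):
  class_0: TP=278, FP=79+47+138=264, FN=73+74+66=213 → 556/1033 = 0.53824
  class_1: TP=183, FP=73+38+108=219, FN=79+64+64=207 → 366/792 = 0.46212
  class_2: TP=313, FP=74+64+115=253, FN=47+38+36=121 → 626/1000 = 0.62600
  class_3: TP=252, FP=66+64+36=166, FN=138+108+115=361 → 504/1031 = 0.48885
Lowest is class 'class_1' with F1 score = 0.4621.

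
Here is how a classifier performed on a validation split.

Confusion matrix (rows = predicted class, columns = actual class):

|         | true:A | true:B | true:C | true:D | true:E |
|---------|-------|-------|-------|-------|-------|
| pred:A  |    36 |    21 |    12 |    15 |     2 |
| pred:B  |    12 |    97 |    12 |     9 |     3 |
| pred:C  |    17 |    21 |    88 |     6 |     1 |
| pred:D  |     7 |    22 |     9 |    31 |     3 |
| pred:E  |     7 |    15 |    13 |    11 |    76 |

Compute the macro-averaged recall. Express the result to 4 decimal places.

Per-class recall (TP/(TP+FN)):
  A: TP=36, FN=12+17+7+7=43 → 36/79 = 0.45570
  B: TP=97, FN=21+21+22+15=79 → 97/176 = 0.55114
  C: TP=88, FN=12+12+9+13=46 → 88/134 = 0.65672
  D: TP=31, FN=15+9+6+11=41 → 31/72 = 0.43056
  E: TP=76, FN=2+3+1+3=9 → 76/85 = 0.89412
Macro-recall = mean = (0.45570 + 0.55114 + 0.65672 + 0.43056 + 0.89412) / 5 = 0.5976

0.5976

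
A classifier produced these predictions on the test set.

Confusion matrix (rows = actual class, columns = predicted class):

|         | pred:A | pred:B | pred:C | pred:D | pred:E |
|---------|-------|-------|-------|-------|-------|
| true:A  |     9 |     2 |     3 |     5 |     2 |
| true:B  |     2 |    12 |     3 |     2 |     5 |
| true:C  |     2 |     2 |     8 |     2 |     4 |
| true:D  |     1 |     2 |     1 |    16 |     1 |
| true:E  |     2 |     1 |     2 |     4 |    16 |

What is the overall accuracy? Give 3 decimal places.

0.560

Accuracy = trace / total = (9+12+8+16+16=61) / 109 = 61/109 = 0.560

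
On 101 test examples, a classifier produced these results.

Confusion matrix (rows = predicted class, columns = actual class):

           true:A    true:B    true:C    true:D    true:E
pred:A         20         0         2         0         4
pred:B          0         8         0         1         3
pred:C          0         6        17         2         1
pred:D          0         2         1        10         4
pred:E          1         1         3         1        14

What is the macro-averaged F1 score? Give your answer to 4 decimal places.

Per-class F1 score (2·TP/(2·TP+FP+FN)):
  A: TP=20, FP=0+2+0+4=6, FN=0+0+0+1=1 → 40/47 = 0.85106
  B: TP=8, FP=0+0+1+3=4, FN=0+6+2+1=9 → 16/29 = 0.55172
  C: TP=17, FP=0+6+2+1=9, FN=2+0+1+3=6 → 34/49 = 0.69388
  D: TP=10, FP=0+2+1+4=7, FN=0+1+2+1=4 → 20/31 = 0.64516
  E: TP=14, FP=1+1+3+1=6, FN=4+3+1+4=12 → 28/46 = 0.60870
Macro-F1 score = mean = (0.85106 + 0.55172 + 0.69388 + 0.64516 + 0.60870) / 5 = 0.6701

0.6701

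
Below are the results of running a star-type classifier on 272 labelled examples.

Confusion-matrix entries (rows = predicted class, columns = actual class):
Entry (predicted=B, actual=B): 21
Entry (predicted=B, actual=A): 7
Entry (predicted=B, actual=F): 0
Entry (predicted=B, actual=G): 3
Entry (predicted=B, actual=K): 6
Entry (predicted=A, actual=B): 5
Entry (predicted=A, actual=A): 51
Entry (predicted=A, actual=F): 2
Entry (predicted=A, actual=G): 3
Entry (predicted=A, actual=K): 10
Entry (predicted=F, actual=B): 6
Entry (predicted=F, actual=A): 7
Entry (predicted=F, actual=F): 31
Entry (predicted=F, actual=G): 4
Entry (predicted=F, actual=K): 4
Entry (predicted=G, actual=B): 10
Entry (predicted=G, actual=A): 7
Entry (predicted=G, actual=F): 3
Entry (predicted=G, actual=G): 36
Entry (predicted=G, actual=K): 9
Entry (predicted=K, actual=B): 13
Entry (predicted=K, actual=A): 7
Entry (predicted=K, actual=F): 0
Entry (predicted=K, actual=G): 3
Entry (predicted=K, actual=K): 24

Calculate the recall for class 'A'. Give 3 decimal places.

0.646

Take TP from the diagonal, FP from the rest of the 'A' prediction marginal, FN from the rest of the 'A' actual marginal.
recall = TP/(TP+FN).
A: TP=51, FN=7+7+7+7=28 → 51/79 = 0.6456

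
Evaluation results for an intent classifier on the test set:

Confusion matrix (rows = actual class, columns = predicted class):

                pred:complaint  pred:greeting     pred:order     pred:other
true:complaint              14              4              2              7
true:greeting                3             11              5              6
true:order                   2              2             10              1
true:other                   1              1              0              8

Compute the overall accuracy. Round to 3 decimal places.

Accuracy = trace / total = (14+11+10+8=43) / 77 = 43/77 = 0.558

0.558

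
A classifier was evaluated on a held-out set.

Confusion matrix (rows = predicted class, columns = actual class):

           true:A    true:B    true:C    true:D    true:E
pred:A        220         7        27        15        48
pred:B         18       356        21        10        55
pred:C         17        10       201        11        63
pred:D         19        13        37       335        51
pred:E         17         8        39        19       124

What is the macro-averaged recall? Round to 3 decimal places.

0.700

Per-class recall (TP/(TP+FN)):
  A: TP=220, FN=18+17+19+17=71 → 220/291 = 0.7560
  B: TP=356, FN=7+10+13+8=38 → 356/394 = 0.9036
  C: TP=201, FN=27+21+37+39=124 → 201/325 = 0.6185
  D: TP=335, FN=15+10+11+19=55 → 335/390 = 0.8590
  E: TP=124, FN=48+55+63+51=217 → 124/341 = 0.3636
Macro-recall = mean = (0.7560 + 0.9036 + 0.6185 + 0.8590 + 0.3636) / 5 = 0.700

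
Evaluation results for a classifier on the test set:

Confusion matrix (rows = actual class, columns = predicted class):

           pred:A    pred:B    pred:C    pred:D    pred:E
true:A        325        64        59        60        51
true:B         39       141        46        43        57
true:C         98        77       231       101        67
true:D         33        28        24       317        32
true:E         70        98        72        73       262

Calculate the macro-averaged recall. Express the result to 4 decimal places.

0.5205

Per-class recall (TP/(TP+FN)):
  A: TP=325, FN=64+59+60+51=234 → 325/559 = 0.58140
  B: TP=141, FN=39+46+43+57=185 → 141/326 = 0.43252
  C: TP=231, FN=98+77+101+67=343 → 231/574 = 0.40244
  D: TP=317, FN=33+28+24+32=117 → 317/434 = 0.73041
  E: TP=262, FN=70+98+72+73=313 → 262/575 = 0.45565
Macro-recall = mean = (0.58140 + 0.43252 + 0.40244 + 0.73041 + 0.45565) / 5 = 0.5205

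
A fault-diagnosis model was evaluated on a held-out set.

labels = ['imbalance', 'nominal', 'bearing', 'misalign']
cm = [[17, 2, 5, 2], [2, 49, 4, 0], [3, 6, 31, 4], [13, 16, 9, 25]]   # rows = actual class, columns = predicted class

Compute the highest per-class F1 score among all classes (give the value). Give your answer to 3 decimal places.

0.766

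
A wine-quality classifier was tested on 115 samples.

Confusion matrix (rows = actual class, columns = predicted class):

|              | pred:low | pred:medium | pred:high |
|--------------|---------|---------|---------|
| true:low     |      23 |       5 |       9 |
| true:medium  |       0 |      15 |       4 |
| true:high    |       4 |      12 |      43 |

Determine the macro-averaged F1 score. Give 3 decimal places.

0.685

Per-class F1 score (2·TP/(2·TP+FP+FN)):
  low: TP=23, FP=0+4=4, FN=5+9=14 → 46/64 = 0.7188
  medium: TP=15, FP=5+12=17, FN=0+4=4 → 30/51 = 0.5882
  high: TP=43, FP=9+4=13, FN=4+12=16 → 86/115 = 0.7478
Macro-F1 score = mean = (0.7188 + 0.5882 + 0.7478) / 3 = 0.685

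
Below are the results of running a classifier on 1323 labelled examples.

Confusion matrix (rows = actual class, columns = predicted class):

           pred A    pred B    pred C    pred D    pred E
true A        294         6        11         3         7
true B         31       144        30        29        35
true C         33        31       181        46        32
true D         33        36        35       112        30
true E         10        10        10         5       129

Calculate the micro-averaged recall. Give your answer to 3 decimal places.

0.650

Micro-averaging pools counts across classes: ΣTP=860, ΣFP=463, ΣFN=463.
Micro-recall = TP/(TP+FN) on pooled counts = 0.650 (equals overall accuracy in single-label multiclass).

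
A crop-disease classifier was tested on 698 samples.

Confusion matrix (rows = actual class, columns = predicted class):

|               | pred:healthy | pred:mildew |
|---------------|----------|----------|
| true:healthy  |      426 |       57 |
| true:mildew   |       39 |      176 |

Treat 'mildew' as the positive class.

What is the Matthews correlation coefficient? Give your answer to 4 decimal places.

MCC = (TP·TN − FP·FN) / √((TP+FP)(TP+FN)(TN+FP)(TN+FN))
Numerator = 176·426 − 57·39 = 72753
Denominator = √(233·215·483·465) = √11251086525 = 106071.1390
MCC = 72753 / 106071.1390 = 0.6859

0.6859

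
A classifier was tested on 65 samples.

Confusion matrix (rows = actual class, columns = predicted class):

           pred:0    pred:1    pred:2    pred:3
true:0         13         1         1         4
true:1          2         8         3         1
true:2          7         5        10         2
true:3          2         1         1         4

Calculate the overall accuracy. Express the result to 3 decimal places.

Accuracy = trace / total = (13+8+10+4=35) / 65 = 35/65 = 0.538

0.538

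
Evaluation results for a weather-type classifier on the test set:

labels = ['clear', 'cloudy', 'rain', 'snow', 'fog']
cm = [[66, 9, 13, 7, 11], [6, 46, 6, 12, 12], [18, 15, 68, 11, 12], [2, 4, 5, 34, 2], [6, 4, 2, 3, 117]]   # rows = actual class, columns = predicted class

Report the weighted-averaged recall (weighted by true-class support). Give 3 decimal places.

Per-class recall (TP/(TP+FN)):
  clear: TP=66, FN=9+13+7+11=40 → 66/106 = 0.6226
  cloudy: TP=46, FN=6+6+12+12=36 → 46/82 = 0.5610
  rain: TP=68, FN=18+15+11+12=56 → 68/124 = 0.5484
  snow: TP=34, FN=2+4+5+2=13 → 34/47 = 0.7234
  fog: TP=117, FN=6+4+2+3=15 → 117/132 = 0.8864
Weighted-recall = Σ (supportᵢ/N)·recallᵢ with N=491: (106/491)·0.6226 + (82/491)·0.5610 + (124/491)·0.5484 + (47/491)·0.7234 + (132/491)·0.8864 = 0.674

0.674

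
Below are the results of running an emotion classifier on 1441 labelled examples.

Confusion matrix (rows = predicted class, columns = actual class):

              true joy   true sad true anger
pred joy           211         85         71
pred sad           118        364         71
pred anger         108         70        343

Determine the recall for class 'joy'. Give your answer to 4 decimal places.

0.4828

recall = TP/(TP+FN).
joy: TP=211, FN=118+108=226 → 211/437 = 0.48284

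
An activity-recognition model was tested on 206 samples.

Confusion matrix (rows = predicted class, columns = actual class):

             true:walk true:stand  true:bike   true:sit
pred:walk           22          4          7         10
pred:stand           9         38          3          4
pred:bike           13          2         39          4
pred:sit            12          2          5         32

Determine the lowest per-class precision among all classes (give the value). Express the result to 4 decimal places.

Per-class precision (TP/(TP+FP)):
  walk: TP=22, FP=4+7+10=21 → 22/43 = 0.51163
  stand: TP=38, FP=9+3+4=16 → 38/54 = 0.70370
  bike: TP=39, FP=13+2+4=19 → 39/58 = 0.67241
  sit: TP=32, FP=12+2+5=19 → 32/51 = 0.62745
Lowest is class 'walk' with precision = 0.5116.

0.5116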